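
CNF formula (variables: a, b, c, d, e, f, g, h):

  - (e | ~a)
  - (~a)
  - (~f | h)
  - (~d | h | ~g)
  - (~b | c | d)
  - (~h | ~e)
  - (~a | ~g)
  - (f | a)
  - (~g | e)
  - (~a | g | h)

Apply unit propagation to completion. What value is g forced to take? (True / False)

(~a) stands alone — a = False.
(a | f): since a = False, the clause reduces to (f). f = True.
(~f | h) with f = True leaves only h, so h = True.
From (~h | ~e) and h = True: e = False.
(~g | e): since e = False, the clause reduces to (~g). g = False.

False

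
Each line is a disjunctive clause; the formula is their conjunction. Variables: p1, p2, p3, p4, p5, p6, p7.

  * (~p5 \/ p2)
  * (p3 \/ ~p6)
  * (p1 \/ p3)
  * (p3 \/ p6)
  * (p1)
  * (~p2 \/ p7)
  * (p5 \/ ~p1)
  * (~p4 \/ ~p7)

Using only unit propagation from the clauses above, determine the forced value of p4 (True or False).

False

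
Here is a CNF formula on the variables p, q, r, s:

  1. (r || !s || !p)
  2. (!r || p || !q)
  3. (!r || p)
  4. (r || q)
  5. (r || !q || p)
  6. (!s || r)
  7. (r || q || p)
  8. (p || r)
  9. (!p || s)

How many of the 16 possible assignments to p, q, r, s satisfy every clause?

The models are:
  p=T q=F r=T s=T
  p=T q=T r=T s=T
That's 2 in total.

2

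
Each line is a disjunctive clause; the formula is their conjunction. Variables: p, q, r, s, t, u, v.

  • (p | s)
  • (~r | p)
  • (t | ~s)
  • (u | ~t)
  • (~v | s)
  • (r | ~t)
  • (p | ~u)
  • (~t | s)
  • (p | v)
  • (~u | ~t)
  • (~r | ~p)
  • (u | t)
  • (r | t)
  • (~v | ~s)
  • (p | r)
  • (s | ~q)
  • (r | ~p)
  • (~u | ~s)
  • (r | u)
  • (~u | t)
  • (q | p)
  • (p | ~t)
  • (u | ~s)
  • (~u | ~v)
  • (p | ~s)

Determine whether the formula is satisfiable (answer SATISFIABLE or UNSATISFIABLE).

p = True:
  propagation gives r=False; an empty clause results — contradiction.
p = False:
  propagation gives s=True; an empty clause results — contradiction.
Every branch closes, so no satisfying assignment exists.

UNSATISFIABLE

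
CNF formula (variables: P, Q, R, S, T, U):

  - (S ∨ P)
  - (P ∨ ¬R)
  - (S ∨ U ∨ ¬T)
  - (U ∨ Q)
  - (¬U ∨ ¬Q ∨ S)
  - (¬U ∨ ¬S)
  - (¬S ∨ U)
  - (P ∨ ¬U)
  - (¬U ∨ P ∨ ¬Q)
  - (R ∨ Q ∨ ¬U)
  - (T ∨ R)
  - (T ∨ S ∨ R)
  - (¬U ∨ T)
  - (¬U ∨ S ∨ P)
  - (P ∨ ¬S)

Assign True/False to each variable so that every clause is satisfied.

P=True  Q=False  R=True  S=False  T=True  U=True

Pure literal: P appears only positively; assign P = True.
Try Q = False.
  then U is forced to True.
  then S is forced to False.
  then R is forced to True.
  then T is forced to True.
Every clause has at least one true literal under this assignment.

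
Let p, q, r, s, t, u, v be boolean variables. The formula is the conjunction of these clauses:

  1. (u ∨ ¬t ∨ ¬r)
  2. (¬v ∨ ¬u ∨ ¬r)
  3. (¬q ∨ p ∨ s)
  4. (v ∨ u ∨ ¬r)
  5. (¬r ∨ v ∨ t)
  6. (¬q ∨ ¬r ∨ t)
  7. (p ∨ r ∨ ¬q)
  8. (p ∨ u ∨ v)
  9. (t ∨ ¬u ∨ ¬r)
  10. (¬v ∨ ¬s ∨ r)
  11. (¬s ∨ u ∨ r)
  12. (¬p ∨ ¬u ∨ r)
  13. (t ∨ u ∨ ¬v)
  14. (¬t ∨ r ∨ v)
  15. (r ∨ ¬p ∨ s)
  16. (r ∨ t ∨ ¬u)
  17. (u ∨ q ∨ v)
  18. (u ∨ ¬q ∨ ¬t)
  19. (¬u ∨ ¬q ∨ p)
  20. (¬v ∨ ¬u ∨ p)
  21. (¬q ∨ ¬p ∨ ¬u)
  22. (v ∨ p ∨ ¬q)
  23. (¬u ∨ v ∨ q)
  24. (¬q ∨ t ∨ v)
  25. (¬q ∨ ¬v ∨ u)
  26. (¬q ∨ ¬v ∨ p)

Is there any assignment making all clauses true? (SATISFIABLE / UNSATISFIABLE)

SATISFIABLE

Set p = False and propagate.
Set q = False and propagate.
Set r = False and propagate.
The remaining clauses are satisfied by s = False, t = True, u = False, v = True.
So p=False, q=False, r=False, s=False, t=True, u=False, v=True is a satisfying assignment.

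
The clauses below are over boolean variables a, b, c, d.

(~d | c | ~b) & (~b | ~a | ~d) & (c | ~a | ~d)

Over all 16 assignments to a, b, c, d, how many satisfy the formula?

Case analysis on d and a:
  d=T, a=T: remaining (b,c) ∈ {(F,T)} — 1.
  d=T, a=F: remaining (b,c) ∈ {(F,F); (F,T); (T,T)} — 3.
  d=F, a=T: remaining (b,c) ∈ {(F,F); (F,T); (T,F); (T,T)} — 4.
  d=F, a=F: remaining (b,c) ∈ {(F,F); (F,T); (T,F); (T,T)} — 4.
Total: 1 + 3 + 4 + 4 = 12.

12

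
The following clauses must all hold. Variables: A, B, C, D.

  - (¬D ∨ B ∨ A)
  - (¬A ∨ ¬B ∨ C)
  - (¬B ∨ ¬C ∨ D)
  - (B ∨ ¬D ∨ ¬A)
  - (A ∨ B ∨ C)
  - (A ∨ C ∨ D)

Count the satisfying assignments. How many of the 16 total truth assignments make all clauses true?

The models are:
  A=0 B=0 C=1 D=0
  A=0 B=1 C=0 D=1
  A=0 B=1 C=1 D=1
  A=1 B=0 C=0 D=0
  A=1 B=0 C=1 D=0
  A=1 B=1 C=1 D=1
That's 6 in total.

6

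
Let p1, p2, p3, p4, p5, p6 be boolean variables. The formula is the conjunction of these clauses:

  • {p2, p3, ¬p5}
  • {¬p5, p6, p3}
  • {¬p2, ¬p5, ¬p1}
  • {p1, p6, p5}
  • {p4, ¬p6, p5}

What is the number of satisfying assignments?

30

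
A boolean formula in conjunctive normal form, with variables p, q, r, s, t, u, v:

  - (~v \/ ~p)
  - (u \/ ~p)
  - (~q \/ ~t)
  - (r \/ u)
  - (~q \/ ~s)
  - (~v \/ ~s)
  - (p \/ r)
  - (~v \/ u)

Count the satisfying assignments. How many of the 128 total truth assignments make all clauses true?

23

Split on p, then u.
  p=1, u=1: r free; 5 ways for (q,s,t,v) × 2^1 = 10.
  p=1, u=0: a clause becomes empty — 0.
  p=0, u=1: 8 of the 32 assignments to (q,r,s,t,v) work.
  p=0, u=0: 5 of the 32 assignments to (q,r,s,t,v) work.
Total: 10 + 0 + 8 + 5 = 23.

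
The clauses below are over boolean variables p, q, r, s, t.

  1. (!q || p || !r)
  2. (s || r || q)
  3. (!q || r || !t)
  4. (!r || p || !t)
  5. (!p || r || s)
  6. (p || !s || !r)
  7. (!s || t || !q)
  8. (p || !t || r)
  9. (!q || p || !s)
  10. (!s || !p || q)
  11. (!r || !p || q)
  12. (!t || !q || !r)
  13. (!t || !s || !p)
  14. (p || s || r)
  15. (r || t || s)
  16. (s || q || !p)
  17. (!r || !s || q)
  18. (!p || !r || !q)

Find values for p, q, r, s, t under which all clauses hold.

p=F, q=F, r=F, s=T, t=F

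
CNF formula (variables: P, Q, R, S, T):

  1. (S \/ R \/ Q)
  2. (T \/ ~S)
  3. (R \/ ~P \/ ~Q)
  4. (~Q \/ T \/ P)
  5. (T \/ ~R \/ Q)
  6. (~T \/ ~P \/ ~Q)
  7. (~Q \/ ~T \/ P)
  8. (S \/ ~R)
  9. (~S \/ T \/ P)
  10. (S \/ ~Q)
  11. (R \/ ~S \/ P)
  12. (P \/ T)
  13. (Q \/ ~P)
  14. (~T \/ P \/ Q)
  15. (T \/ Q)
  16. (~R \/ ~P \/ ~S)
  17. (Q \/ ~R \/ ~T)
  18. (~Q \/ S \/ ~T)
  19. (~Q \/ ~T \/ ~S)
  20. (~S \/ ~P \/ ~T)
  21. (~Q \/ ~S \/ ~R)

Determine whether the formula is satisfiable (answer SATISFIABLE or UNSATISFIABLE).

UNSATISFIABLE

Q = True:
  propagation gives S=True, T=True; an empty clause results — contradiction.
Q = False:
  propagation gives P=False, T=True; an empty clause results — contradiction.
Every branch closes, so no satisfying assignment exists.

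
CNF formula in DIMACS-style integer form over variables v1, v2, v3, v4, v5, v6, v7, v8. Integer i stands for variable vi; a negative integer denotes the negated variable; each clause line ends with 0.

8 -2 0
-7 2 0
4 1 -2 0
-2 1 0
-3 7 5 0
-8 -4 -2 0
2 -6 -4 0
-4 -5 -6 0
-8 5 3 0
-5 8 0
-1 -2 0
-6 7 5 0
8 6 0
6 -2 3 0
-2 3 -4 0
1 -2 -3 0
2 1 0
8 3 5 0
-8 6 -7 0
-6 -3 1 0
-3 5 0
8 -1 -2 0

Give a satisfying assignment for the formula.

v1 = 1, v2 = 0, v3 = 0, v4 = 0, v5 = 1, v6 = 0, v7 = 0, v8 = 1

Check each clause:
  1. (v8 | ~v2) — v8 is true.
  2. (~v7 | v2) — ~v7 is true.
  3. (v1 | ~v2 | v4) — v1 is true.
  4. (~v2 | v1) — v1 is true.
  5. (v5 | ~v3 | v7) — v5 is true.
  6. (~v4 | ~v8 | ~v2) — ~v4 is true.
  7. (v2 | ~v4 | ~v6) — ~v6 is true.
  8. (~v4 | ~v5 | ~v6) — ~v6 is true.
  9. (v5 | v3 | ~v8) — v5 is true.
  10. (~v5 | v8) — v8 is true.
  11. (~v1 | ~v2) — ~v2 is true.
  12. (~v6 | v5 | v7) — ~v6 is true.
  13. (v8 | v6) — v8 is true.
  14. (v3 | v6 | ~v2) — ~v2 is true.
  15. (~v4 | ~v2 | v3) — ~v4 is true.
  16. (v1 | ~v2 | ~v3) — v1 is true.
  17. (v2 | v1) — v1 is true.
  18. (v3 | v8 | v5) — v8 is true.
  19. (~v7 | v6 | ~v8) — ~v7 is true.
  20. (~v6 | v1 | ~v3) — v1 is true.
  21. (v5 | ~v3) — ~v3 is true.
  22. (v8 | ~v1 | ~v2) — v8 is true.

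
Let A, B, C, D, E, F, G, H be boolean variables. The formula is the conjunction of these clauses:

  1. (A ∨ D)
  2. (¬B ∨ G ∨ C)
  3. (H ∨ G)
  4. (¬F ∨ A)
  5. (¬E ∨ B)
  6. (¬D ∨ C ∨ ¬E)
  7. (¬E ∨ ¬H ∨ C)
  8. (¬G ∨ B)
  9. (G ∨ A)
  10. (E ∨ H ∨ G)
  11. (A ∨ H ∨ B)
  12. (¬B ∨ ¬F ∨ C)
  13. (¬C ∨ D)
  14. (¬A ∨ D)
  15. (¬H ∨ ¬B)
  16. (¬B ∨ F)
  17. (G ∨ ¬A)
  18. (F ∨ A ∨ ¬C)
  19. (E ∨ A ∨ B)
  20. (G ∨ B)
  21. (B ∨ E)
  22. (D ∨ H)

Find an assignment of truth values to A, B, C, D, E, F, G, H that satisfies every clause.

A = T  B = T  C = T  D = T  E = F  F = T  G = T  H = F

Check each clause:
  1. (D ∨ A) — A is true.
  2. (C ∨ G ∨ ¬B) — C is true.
  3. (H ∨ G) — G is true.
  4. (¬F ∨ A) — A is true.
  5. (B ∨ ¬E) — B is true.
  6. (¬D ∨ C ∨ ¬E) — C is true.
  7. (C ∨ ¬E ∨ ¬H) — ¬H is true.
  8. (¬G ∨ B) — B is true.
  9. (A ∨ G) — A is true.
  10. (E ∨ G ∨ H) — G is true.
  11. (B ∨ H ∨ A) — A is true.
  12. (¬F ∨ C ∨ ¬B) — C is true.
  13. (D ∨ ¬C) — D is true.
  14. (¬A ∨ D) — D is true.
  15. (¬H ∨ ¬B) — ¬H is true.
  16. (¬B ∨ F) — F is true.
  17. (G ∨ ¬A) — G is true.
  18. (F ∨ A ∨ ¬C) — A is true.
  19. (A ∨ E ∨ B) — A is true.
  20. (G ∨ B) — B is true.
  21. (E ∨ B) — B is true.
  22. (H ∨ D) — D is true.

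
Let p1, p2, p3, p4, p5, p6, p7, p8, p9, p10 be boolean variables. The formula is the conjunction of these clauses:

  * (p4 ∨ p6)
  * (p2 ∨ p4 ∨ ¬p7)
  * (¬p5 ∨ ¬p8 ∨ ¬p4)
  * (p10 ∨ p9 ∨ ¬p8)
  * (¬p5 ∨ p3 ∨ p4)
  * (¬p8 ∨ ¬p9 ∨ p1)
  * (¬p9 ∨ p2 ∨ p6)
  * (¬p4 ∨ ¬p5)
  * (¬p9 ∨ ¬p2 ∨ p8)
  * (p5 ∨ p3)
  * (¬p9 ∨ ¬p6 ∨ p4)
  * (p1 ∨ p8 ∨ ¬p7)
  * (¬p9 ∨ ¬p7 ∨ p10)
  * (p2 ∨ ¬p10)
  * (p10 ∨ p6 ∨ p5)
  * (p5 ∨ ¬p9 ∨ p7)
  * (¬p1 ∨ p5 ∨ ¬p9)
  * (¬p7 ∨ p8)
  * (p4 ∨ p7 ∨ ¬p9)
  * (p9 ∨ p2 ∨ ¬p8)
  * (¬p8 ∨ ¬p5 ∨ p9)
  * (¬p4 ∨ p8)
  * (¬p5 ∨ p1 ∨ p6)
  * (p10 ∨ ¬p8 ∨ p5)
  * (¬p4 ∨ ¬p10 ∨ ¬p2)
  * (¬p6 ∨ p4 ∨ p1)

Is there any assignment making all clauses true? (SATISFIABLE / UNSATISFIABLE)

SATISFIABLE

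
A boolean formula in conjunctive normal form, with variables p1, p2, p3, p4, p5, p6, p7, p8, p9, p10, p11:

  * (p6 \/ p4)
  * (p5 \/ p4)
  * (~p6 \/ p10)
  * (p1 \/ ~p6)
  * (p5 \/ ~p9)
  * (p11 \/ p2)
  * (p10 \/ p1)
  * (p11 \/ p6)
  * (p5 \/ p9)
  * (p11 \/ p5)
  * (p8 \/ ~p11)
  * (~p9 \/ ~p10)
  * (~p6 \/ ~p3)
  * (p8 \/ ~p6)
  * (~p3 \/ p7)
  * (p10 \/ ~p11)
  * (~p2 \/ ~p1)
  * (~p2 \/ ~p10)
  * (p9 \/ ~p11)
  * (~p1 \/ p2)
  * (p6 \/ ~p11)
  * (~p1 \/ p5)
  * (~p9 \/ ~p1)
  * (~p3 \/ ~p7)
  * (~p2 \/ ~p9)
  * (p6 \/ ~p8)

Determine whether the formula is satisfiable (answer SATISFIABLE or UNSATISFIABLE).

p6 = True:
  propagation gives p10=True, p1=True, p9=False, p5=True; an empty clause results — contradiction.
p6 = False:
  propagation gives p4=True, p11=True; an empty clause results — contradiction.
Every branch closes, so no satisfying assignment exists.

UNSATISFIABLE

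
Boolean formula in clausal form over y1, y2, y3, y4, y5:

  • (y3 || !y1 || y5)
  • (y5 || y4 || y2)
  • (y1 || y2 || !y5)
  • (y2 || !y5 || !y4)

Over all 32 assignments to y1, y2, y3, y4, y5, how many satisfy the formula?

19

Case analysis on y5 and y2:
  y5=1, y2=1: y1, y3, y4 free → 2^3 = 8.
  y5=1, y2=0: remaining (y1,y3,y4) ∈ {(1,0,0); (1,1,0)} — 2.
  y5=0, y2=1: y4 free; 3 ways for (y1,y3) × 2^1 = 6.
  y5=0, y2=0: remaining (y1,y3,y4) ∈ {(0,0,1); (0,1,1); (1,1,1)} — 3.
Total: 8 + 2 + 6 + 3 = 19.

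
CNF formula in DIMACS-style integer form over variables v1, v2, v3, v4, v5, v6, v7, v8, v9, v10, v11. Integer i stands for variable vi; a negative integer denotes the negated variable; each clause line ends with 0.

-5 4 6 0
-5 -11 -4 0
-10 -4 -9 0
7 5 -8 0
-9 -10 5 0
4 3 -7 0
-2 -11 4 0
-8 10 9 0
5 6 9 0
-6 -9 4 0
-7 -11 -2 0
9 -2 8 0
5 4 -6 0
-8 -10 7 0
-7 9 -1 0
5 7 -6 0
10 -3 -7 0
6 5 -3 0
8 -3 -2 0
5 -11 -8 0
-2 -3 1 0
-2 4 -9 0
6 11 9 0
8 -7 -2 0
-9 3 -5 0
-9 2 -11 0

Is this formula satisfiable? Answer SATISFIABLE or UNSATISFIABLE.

SATISFIABLE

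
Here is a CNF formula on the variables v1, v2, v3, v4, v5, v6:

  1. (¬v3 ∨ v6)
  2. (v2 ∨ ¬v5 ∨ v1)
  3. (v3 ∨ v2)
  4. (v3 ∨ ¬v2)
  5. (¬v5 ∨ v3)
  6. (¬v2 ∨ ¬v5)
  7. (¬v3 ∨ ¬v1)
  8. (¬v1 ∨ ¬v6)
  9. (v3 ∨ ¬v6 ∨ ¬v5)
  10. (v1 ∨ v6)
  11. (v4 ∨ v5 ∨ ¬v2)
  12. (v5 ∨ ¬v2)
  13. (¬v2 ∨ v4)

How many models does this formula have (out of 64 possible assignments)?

2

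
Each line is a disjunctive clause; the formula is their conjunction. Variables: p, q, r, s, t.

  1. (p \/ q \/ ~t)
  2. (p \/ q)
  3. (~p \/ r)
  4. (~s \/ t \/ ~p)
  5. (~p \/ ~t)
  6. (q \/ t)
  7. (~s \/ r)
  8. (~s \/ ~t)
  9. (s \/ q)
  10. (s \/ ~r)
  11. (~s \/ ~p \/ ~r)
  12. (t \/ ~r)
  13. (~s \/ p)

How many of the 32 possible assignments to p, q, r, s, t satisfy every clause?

Satisfying assignments:
  p=0 q=1 r=0 s=0 t=0
  p=0 q=1 r=0 s=0 t=1
Count: 2.

2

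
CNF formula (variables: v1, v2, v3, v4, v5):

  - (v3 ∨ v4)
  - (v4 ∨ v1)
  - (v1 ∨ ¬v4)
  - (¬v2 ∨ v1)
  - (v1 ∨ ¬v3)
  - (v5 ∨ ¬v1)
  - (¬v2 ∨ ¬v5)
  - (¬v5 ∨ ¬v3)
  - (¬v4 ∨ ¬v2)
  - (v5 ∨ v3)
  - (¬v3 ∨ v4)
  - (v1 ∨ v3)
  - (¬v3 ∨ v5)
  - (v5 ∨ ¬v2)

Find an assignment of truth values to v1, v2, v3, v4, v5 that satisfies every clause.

v1=1, v2=0, v3=0, v4=1, v5=1

Check each clause:
  1. (v4 ∨ v3) — v4 is true.
  2. (v4 ∨ v1) — v1 is true.
  3. (v1 ∨ ¬v4) — v1 is true.
  4. (¬v2 ∨ v1) — v1 is true.
  5. (¬v3 ∨ v1) — v1 is true.
  6. (¬v1 ∨ v5) — v5 is true.
  7. (¬v2 ∨ ¬v5) — ¬v2 is true.
  8. (¬v5 ∨ ¬v3) — ¬v3 is true.
  9. (¬v2 ∨ ¬v4) — ¬v2 is true.
  10. (v5 ∨ v3) — v5 is true.
  11. (v4 ∨ ¬v3) — v4 is true.
  12. (v3 ∨ v1) — v1 is true.
  13. (v5 ∨ ¬v3) — ¬v3 is true.
  14. (¬v2 ∨ v5) — v5 is true.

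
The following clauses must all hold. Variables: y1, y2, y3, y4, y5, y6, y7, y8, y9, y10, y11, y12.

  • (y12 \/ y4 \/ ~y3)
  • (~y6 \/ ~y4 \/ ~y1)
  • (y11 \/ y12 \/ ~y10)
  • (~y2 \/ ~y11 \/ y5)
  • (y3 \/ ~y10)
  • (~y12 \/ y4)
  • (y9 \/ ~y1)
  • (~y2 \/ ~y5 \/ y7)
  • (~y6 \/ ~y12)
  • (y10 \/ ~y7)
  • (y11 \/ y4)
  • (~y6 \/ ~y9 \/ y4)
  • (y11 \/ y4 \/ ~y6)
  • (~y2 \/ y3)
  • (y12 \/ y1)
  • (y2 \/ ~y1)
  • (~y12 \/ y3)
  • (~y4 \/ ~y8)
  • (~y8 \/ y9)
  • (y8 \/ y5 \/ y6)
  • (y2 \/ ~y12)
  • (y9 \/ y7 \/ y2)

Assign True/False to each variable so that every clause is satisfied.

y1=F, y2=T, y3=T, y4=T, y5=T, y6=F, y7=T, y8=F, y9=T, y10=T, y11=F, y12=T

Check each clause:
  1. (y12 \/ y4 \/ ~y3) — y4 is true.
  2. (~y4 \/ ~y6 \/ ~y1) — ~y6 is true.
  3. (y12 \/ ~y10 \/ y11) — y12 is true.
  4. (y5 \/ ~y11 \/ ~y2) — y5 is true.
  5. (~y10 \/ y3) — y3 is true.
  6. (~y12 \/ y4) — y4 is true.
  7. (~y1 \/ y9) — y9 is true.
  8. (~y5 \/ ~y2 \/ y7) — y7 is true.
  9. (~y6 \/ ~y12) — ~y6 is true.
  10. (y10 \/ ~y7) — y10 is true.
  11. (y11 \/ y4) — y4 is true.
  12. (~y9 \/ ~y6 \/ y4) — ~y6 is true.
  13. (y11 \/ ~y6 \/ y4) — ~y6 is true.
  14. (~y2 \/ y3) — y3 is true.
  15. (y1 \/ y12) — y12 is true.
  16. (~y1 \/ y2) — y2 is true.
  17. (y3 \/ ~y12) — y3 is true.
  18. (~y4 \/ ~y8) — ~y8 is true.
  19. (~y8 \/ y9) — ~y8 is true.
  20. (y8 \/ y6 \/ y5) — y5 is true.
  21. (y2 \/ ~y12) — y2 is true.
  22. (y7 \/ y9 \/ y2) — y9 is true.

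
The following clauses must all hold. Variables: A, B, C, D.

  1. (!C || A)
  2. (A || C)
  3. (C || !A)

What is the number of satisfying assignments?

4

Satisfying assignments:
  A=1 B=0 C=1 D=0
  A=1 B=0 C=1 D=1
  A=1 B=1 C=1 D=0
  A=1 B=1 C=1 D=1
That's 4 in total.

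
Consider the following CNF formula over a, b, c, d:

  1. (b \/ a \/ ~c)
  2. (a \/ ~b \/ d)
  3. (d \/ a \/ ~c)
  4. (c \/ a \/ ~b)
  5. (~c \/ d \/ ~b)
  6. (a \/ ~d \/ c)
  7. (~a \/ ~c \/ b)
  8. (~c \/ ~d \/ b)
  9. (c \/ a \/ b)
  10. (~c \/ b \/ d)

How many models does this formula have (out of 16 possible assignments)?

6

The models are:
  a=0 b=1 c=1 d=1
  a=1 b=0 c=0 d=0
  a=1 b=0 c=0 d=1
  a=1 b=1 c=0 d=0
  a=1 b=1 c=0 d=1
  a=1 b=1 c=1 d=1
That's 6 in total.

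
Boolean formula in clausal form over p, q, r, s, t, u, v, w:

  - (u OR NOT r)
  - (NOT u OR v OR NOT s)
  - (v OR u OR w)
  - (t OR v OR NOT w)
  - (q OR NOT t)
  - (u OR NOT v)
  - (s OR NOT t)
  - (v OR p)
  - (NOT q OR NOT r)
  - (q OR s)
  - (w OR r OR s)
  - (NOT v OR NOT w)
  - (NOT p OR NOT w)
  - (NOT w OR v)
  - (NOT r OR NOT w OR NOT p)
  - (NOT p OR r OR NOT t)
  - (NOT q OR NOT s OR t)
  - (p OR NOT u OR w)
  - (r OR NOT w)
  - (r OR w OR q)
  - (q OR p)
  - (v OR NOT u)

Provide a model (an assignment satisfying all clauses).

p=True  q=False  r=True  s=True  t=False  u=True  v=True  w=False

Set p = True and propagate.
  then w is forced to False.
Try q = False.
  then t is forced to False.
  then s is forced to True.
  then r is forced to True.
  then u is forced to True.
  then v is forced to True.
Every clause has at least one true literal under this assignment.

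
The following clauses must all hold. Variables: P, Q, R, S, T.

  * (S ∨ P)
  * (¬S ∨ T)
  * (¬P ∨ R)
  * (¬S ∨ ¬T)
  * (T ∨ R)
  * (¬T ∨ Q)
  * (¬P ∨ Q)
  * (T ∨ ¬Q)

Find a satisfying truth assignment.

P = 1  Q = 1  R = 1  S = 0  T = 1

Check each clause:
  1. (S ∨ P) — P is true.
  2. (¬S ∨ T) — ¬S is true.
  3. (¬P ∨ R) — R is true.
  4. (¬T ∨ ¬S) — ¬S is true.
  5. (T ∨ R) — R is true.
  6. (Q ∨ ¬T) — Q is true.
  7. (Q ∨ ¬P) — Q is true.
  8. (¬Q ∨ T) — T is true.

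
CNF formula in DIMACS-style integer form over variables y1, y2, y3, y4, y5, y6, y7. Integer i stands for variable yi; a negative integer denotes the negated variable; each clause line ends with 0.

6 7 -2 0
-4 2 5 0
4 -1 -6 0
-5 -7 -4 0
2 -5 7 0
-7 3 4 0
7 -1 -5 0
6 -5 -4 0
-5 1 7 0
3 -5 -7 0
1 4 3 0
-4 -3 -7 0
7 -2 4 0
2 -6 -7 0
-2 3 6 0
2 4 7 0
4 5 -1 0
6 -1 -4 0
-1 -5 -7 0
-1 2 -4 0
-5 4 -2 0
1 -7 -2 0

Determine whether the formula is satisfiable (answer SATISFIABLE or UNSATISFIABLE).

SATISFIABLE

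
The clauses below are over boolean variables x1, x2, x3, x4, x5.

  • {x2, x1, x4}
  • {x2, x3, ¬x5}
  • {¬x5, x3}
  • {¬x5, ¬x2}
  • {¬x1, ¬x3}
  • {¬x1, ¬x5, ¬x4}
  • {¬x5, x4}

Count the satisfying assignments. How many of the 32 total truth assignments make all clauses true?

Case analysis on x5 and x1:
  x5=1, x1=1: a clause becomes empty — 0.
  x5=1, x1=0: remaining (x2,x3,x4) ∈ {(0,1,1)} — 1.
  x5=0, x1=1: remaining (x2,x3,x4) ∈ {(0,0,0); (0,0,1); (1,0,0); (1,0,1)} — 4.
  x5=0, x1=0: x3 free; 3 ways for (x2,x4) × 2^1 = 6.
Total: 0 + 1 + 4 + 6 = 11.

11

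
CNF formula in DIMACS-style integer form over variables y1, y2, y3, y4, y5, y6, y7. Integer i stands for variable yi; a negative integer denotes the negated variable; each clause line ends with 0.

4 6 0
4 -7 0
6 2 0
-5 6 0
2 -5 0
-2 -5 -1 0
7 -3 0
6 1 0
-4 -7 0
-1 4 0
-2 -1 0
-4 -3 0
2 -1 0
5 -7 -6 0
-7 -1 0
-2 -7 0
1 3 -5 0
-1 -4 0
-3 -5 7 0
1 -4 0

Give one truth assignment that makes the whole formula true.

y1 = F, y2 = F, y3 = F, y4 = F, y5 = F, y6 = T, y7 = F

Set y1 = False and propagate.
  then y6 is forced to True.
  then y4 is forced to False.
  then y7 is forced to False.
  then y3 is forced to False.
  then y5 is forced to False.
y2 is now unconstrained; take y2 = False.
Check each clause:
  1. (y6 OR y4) — y6 is true.
  2. (NOT y7 OR y4) — NOT y7 is true.
  3. (y2 OR y6) — y6 is true.
  4. (y6 OR NOT y5) — NOT y5 is true.
  5. (NOT y5 OR y2) — NOT y5 is true.
  6. (NOT y1 OR NOT y5 OR NOT y2) — NOT y5 is true.
  7. (NOT y3 OR y7) — NOT y3 is true.
  8. (y1 OR y6) — y6 is true.
  9. (NOT y7 OR NOT y4) — NOT y7 is true.
  10. (NOT y1 OR y4) — NOT y1 is true.
  11. (NOT y1 OR NOT y2) — NOT y1 is true.
  12. (NOT y4 OR NOT y3) — NOT y4 is true.
  13. (y2 OR NOT y1) — NOT y1 is true.
  14. (NOT y7 OR y5 OR NOT y6) — NOT y7 is true.
  15. (NOT y7 OR NOT y1) — NOT y7 is true.
  16. (NOT y7 OR NOT y2) — NOT y7 is true.
  17. (y3 OR y1 OR NOT y5) — NOT y5 is true.
  18. (NOT y1 OR NOT y4) — NOT y4 is true.
  19. (NOT y3 OR NOT y5 OR y7) — NOT y5 is true.
  20. (y1 OR NOT y4) — NOT y4 is true.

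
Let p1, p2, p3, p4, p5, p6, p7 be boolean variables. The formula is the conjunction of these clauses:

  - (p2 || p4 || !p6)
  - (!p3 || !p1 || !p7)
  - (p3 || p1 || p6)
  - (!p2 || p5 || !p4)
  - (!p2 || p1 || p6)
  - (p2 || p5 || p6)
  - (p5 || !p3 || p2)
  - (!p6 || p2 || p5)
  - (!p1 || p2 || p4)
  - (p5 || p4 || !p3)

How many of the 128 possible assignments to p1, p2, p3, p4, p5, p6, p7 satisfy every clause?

40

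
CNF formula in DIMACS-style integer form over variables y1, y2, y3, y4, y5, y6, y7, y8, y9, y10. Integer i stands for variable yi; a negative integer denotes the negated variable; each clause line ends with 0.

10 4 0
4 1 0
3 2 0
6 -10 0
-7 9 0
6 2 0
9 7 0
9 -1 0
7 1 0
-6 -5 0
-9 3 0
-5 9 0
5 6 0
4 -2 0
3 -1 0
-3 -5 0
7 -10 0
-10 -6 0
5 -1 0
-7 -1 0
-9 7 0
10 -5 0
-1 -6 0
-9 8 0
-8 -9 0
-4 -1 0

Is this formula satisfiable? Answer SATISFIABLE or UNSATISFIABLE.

y1 = True:
  propagation gives y9=True, y3=True, y5=False; an empty clause results — contradiction.
y1 = False:
  propagation gives y4=True, y7=True, y9=True, y3=True; an empty clause results — contradiction.
Every branch closes, so no satisfying assignment exists.

UNSATISFIABLE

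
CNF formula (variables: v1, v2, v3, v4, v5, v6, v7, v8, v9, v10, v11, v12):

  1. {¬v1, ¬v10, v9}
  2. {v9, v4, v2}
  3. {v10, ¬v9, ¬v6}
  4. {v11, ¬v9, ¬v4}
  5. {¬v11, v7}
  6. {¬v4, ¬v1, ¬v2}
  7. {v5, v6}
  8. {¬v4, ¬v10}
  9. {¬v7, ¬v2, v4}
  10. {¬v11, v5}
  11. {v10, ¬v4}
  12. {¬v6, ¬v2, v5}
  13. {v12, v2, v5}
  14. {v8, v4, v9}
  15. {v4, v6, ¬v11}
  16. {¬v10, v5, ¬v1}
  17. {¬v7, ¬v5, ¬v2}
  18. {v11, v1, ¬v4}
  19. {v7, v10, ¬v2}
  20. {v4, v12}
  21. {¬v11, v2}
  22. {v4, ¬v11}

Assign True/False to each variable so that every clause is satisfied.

v1 = True  v2 = False  v3 = True  v4 = False  v5 = True  v6 = True  v7 = False  v8 = False  v9 = True  v10 = True  v11 = False  v12 = True

Pure literal: v12 appears only positively; assign v12 = True.
Set v1 = True and propagate.
Branch on v2: take v2 = False.
  then v11 is forced to False.
Try v4 = False.
  then v9 is forced to True.
The remaining clauses are satisfied by v3 = True, v5 = True, v6 = True, v7 = False, v8 = False, v10 = True.
Every clause has at least one true literal under this assignment.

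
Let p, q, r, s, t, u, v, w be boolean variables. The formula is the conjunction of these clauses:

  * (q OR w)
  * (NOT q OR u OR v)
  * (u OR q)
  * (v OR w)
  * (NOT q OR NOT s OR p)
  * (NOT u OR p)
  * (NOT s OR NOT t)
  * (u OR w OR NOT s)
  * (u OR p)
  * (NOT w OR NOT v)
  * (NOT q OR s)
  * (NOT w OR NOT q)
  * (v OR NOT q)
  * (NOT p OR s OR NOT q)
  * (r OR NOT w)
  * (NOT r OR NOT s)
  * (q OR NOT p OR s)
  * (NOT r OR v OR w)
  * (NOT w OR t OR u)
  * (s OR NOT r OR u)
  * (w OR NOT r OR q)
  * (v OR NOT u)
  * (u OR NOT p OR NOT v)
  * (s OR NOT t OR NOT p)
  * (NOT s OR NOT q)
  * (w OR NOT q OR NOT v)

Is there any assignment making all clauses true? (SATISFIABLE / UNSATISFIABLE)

UNSATISFIABLE

q = True:
  propagation gives s=True; an empty clause results — contradiction.
q = False:
  propagation gives w=True, u=True, p=True, v=False; an empty clause results — contradiction.
Every branch closes, so no satisfying assignment exists.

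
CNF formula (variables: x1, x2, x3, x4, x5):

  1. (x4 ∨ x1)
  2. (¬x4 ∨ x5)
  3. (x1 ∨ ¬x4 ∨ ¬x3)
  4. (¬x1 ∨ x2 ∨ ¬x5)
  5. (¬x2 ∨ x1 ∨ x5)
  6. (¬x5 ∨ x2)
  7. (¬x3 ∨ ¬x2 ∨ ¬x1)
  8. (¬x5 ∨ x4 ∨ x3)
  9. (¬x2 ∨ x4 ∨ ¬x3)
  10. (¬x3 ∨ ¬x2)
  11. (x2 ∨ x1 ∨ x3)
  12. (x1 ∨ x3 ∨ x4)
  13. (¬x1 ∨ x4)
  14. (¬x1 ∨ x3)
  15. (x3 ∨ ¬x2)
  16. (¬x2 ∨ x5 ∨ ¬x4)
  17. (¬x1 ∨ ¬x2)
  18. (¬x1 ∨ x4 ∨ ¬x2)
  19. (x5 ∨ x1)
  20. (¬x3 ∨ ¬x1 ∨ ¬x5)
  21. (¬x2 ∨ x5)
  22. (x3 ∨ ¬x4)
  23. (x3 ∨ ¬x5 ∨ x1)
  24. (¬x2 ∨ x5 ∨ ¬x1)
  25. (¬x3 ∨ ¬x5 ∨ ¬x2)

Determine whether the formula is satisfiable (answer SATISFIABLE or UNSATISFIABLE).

x1 = True:
  propagation gives x4=True, x5=True, x2=True; an empty clause results — contradiction.
x1 = False:
  propagation gives x4=True, x5=True, x3=False; an empty clause results — contradiction.
Every branch closes, so no satisfying assignment exists.

UNSATISFIABLE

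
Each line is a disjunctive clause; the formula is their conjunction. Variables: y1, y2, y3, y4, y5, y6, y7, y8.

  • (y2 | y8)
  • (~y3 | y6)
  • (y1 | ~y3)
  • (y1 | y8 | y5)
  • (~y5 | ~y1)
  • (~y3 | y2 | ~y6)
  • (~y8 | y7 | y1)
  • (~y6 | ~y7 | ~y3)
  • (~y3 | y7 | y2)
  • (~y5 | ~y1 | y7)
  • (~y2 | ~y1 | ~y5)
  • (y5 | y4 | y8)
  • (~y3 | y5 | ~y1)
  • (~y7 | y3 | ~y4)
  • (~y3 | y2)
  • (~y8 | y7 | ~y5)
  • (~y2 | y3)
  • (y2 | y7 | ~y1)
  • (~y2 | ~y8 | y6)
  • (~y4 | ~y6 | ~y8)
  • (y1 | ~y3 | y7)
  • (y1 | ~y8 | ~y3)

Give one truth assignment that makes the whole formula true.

Branch on y1: take y1 = True.
  then y5 is forced to False.
  then y3 is forced to False.
  then y2 is forced to False.
  then y8 is forced to True.
  then y7 is forced to True.
  then y4 is forced to False.
y6 is now unconstrained; take y6 = False.

y1=T, y2=F, y3=F, y4=F, y5=F, y6=F, y7=T, y8=T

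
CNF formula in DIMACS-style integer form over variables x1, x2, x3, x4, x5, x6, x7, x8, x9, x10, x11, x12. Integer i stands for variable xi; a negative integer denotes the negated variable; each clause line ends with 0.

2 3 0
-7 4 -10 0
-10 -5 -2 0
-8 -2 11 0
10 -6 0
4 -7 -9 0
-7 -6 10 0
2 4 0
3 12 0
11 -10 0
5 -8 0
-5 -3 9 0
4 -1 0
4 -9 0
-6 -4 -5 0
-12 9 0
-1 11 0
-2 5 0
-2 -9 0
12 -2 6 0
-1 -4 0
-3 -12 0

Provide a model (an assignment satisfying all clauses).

x1 = False, x2 = False, x3 = True, x4 = True, x5 = False, x6 = False, x7 = False, x8 = False, x9 = False, x10 = True, x11 = True, x12 = False

Check each clause:
  1. (x2 | x3) — x3 is true.
  2. (~x7 | x4 | ~x10) — ~x7 is true.
  3. (~x5 | ~x10 | ~x2) — ~x5 is true.
  4. (~x8 | x11 | ~x2) — ~x8 is true.
  5. (~x6 | x10) — x10 is true.
  6. (~x9 | x4 | ~x7) — ~x7 is true.
  7. (~x7 | ~x6 | x10) — ~x7 is true.
  8. (x4 | x2) — x4 is true.
  9. (x12 | x3) — x3 is true.
  10. (~x10 | x11) — x11 is true.
  11. (x5 | ~x8) — ~x8 is true.
  12. (~x3 | x9 | ~x5) — ~x5 is true.
  13. (~x1 | x4) — x4 is true.
  14. (x4 | ~x9) — x4 is true.
  15. (~x6 | ~x4 | ~x5) — ~x6 is true.
  16. (x9 | ~x12) — ~x12 is true.
  17. (x11 | ~x1) — x11 is true.
  18. (x5 | ~x2) — ~x2 is true.
  19. (~x9 | ~x2) — ~x2 is true.
  20. (x6 | ~x2 | x12) — ~x2 is true.
  21. (~x1 | ~x4) — ~x1 is true.
  22. (~x12 | ~x3) — ~x12 is true.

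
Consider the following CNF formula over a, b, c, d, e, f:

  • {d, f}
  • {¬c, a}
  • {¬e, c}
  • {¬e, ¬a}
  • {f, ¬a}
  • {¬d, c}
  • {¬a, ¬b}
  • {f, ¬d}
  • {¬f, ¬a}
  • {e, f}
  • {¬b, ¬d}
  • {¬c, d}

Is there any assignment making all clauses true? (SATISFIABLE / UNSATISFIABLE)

Pure literal: b appears only negated; assign b = False.
Try a = False.
  then c is forced to False.
  then e is forced to False.
  then d is forced to False.
  then f is forced to True.
Every clause has at least one true literal under this assignment.
So a = False, b = False, c = False, d = False, e = False, f = True is a satisfying assignment.

SATISFIABLE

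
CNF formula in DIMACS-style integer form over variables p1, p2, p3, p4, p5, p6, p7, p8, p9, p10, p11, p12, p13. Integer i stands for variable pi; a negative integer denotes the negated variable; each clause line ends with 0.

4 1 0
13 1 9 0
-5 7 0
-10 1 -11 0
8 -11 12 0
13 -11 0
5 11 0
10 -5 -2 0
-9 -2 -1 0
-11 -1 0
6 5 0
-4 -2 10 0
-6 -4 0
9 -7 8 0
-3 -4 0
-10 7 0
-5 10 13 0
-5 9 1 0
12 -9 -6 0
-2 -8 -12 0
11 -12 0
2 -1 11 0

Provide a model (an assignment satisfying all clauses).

p1=True, p2=True, p3=False, p4=False, p5=True, p6=False, p7=True, p8=True, p9=False, p10=True, p11=False, p12=False, p13=False

p3 occurs only negated in the remaining clauses — set p3 = False.
Branch on p1: take p1 = True.
  then p11 is forced to False.
  then p5 is forced to True.
  then p7 is forced to True.
  then p12 is forced to False.
  then p2 is forced to True.
  then p10 is forced to True.
  then p9 is forced to False.
  then p8 is forced to True.
For the remaining variables, p4 = False, p6 = False, p13 = False works.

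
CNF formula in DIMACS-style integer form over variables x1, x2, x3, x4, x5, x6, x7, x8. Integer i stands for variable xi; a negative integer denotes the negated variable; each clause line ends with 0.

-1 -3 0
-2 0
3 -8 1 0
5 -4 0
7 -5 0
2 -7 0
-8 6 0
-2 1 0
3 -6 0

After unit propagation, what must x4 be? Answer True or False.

(¬x2) is a unit clause: x2 = False.
In (x2 ∨ ¬x7), x2 is now false; ¬x7 must hold, so x7 = False.
(x7 ∨ ¬x5) with x7 = False leaves only ¬x5, so x5 = False.
(¬x4 ∨ x5) with x5 = False leaves only ¬x4, so x4 = False.

False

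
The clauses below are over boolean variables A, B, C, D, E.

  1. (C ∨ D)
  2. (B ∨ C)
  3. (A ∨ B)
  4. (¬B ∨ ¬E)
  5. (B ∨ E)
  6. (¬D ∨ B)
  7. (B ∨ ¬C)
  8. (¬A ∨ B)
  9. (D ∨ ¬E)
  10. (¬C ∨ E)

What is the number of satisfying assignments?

2

The models are:
  A=0 B=1 C=0 D=1 E=0
  A=1 B=1 C=0 D=1 E=0
That's 2 in total.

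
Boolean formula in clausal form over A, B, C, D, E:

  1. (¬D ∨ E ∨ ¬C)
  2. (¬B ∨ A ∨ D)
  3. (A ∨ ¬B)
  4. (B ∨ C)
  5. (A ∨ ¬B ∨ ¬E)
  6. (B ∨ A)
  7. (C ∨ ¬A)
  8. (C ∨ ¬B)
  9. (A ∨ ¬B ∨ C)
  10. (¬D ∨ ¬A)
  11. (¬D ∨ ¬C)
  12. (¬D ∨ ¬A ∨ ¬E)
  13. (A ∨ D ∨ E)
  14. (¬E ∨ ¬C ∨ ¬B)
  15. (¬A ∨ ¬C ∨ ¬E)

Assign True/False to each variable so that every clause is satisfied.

A=True, B=True, C=True, D=False, E=False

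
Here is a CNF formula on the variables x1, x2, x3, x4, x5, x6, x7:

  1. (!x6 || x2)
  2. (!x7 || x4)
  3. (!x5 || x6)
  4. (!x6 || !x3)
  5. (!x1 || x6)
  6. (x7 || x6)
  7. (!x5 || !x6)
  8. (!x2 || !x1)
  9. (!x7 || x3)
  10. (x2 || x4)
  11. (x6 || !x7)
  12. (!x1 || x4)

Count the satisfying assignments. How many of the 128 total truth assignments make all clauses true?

2

The models are:
  x1=0 x2=1 x3=0 x4=0 x5=0 x6=1 x7=0
  x1=0 x2=1 x3=0 x4=1 x5=0 x6=1 x7=0
Count: 2.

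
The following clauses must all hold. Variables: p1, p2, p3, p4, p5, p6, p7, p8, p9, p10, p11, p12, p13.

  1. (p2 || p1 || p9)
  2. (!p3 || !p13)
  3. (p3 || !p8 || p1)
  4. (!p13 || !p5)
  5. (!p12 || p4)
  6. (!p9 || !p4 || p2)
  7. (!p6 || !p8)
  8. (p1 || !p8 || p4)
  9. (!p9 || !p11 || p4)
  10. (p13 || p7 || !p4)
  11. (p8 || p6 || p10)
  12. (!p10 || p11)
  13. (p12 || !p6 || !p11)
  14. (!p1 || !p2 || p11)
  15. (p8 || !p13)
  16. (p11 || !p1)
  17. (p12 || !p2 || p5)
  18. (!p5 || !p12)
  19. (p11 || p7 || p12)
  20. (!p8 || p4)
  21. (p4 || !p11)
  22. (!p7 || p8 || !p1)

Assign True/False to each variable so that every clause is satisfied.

p1=0, p2=1, p3=1, p4=1, p5=0, p6=1, p7=1, p8=0, p9=0, p10=0, p11=0, p12=1, p13=0

Try p1 = False.
Branch on p2: take p2 = True.
Try p3 = True.
  then p13 is forced to False.
For the remaining variables, p4 = True, p5 = False, p6 = True, p7 = True, p8 = False, p9 = False, p10 = False, p11 = False, p12 = True works.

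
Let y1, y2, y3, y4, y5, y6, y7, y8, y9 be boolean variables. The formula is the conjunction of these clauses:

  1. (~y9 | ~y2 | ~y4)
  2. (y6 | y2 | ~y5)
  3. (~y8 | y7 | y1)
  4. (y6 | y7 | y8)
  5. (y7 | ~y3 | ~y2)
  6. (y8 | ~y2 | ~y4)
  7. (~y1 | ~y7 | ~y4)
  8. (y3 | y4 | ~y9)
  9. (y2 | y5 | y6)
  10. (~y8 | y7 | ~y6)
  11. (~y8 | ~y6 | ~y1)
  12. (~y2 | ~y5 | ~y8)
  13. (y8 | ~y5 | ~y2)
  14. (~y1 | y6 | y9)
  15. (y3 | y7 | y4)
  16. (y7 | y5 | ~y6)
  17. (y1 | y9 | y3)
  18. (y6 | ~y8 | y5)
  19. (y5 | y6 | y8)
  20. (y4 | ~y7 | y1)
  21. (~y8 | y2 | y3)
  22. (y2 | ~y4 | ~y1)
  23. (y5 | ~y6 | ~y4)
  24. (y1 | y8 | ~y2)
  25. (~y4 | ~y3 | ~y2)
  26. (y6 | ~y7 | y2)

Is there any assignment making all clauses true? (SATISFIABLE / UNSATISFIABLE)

SATISFIABLE

Try y1 = True.
The remaining clauses are satisfied by y2 = False, y3 = True, y4 = False, y5 = True, y6 = True, y7 = False, y8 = False, y9 = False.
Every clause has at least one true literal under this assignment.
So y1 = T, y2 = F, y3 = T, y4 = F, y5 = T, y6 = T, y7 = F, y8 = F, y9 = F is a satisfying assignment.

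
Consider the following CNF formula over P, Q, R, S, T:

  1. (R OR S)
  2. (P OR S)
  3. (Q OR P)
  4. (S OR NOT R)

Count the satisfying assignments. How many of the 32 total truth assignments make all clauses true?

Case analysis on S and P:
  S=1, P=1: Q, R, T free → 2^3 = 8.
  S=1, P=0: remaining (Q,R,T) ∈ {(1,0,0); (1,0,1); (1,1,0); (1,1,1)} — 4.
  S=0, P=1: a clause becomes empty — 0.
  S=0, P=0: a clause becomes empty — 0.
Total: 8 + 4 + 0 + 0 = 12.

12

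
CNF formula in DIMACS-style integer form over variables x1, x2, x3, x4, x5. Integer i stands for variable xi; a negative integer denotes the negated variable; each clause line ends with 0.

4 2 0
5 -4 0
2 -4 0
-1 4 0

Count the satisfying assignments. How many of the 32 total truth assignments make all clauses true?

8

The models are:
  x1=F x2=T x3=F x4=F x5=F
  x1=F x2=T x3=F x4=F x5=T
  x1=F x2=T x3=F x4=T x5=T
  x1=F x2=T x3=T x4=F x5=F
  x1=F x2=T x3=T x4=F x5=T
  x1=F x2=T x3=T x4=T x5=T
  x1=T x2=T x3=F x4=T x5=T
  x1=T x2=T x3=T x4=T x5=T
Count: 8.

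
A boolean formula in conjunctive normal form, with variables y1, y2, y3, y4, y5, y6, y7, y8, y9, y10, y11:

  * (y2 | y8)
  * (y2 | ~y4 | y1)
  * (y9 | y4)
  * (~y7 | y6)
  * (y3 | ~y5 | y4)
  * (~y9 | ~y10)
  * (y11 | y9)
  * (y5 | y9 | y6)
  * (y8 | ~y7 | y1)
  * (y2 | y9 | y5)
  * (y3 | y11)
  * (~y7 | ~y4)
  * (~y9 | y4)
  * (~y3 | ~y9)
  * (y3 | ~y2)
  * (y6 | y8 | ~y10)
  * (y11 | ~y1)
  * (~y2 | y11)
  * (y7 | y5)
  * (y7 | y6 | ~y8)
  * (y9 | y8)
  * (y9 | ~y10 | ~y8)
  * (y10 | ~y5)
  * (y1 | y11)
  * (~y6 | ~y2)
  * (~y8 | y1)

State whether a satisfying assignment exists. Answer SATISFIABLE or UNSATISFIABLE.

y9 = True:
  propagation gives y10=False, y4=True, y7=False, y3=False; an empty clause results — contradiction.
y9 = False:
  propagation gives y4=True, y11=True, y7=False, y5=True; an empty clause results — contradiction.
Every branch closes, so no satisfying assignment exists.

UNSATISFIABLE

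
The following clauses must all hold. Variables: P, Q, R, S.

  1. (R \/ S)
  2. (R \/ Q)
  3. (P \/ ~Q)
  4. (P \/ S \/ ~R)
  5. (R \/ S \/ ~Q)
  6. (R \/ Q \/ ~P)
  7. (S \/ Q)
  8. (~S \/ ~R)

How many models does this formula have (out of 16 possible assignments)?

2

The models are:
  P=T Q=T R=F S=T
  P=T Q=T R=T S=F
That's 2 in total.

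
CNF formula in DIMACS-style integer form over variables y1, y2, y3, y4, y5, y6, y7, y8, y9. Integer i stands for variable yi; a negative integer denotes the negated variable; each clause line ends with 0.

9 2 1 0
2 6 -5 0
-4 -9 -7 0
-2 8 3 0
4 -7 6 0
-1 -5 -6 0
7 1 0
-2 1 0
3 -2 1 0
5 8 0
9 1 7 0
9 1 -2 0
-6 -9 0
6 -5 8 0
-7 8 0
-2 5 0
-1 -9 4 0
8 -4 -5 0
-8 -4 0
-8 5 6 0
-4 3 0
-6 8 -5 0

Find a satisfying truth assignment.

y1=1, y2=0, y3=0, y4=0, y5=0, y6=1, y7=1, y8=1, y9=0

Try y1 = True.
Branch on y2: take y2 = False.
The remaining clauses are satisfied by y3 = False, y4 = False, y5 = False, y6 = True, y7 = True, y8 = True, y9 = False.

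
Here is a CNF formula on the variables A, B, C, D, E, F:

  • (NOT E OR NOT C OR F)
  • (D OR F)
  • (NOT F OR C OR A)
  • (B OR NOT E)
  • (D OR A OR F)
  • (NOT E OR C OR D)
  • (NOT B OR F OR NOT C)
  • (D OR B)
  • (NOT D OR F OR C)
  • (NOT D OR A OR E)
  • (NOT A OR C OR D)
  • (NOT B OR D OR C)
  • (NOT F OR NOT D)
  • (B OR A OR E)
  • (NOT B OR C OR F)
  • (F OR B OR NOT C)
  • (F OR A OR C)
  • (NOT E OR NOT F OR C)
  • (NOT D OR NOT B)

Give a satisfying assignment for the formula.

A = 0, B = 1, C = 1, D = 0, E = 1, F = 1

Check each clause:
  1. (F OR NOT E OR NOT C) — F is true.
  2. (D OR F) — F is true.
  3. (A OR NOT F OR C) — C is true.
  4. (B OR NOT E) — B is true.
  5. (D OR F OR A) — F is true.
  6. (C OR D OR NOT E) — C is true.
  7. (F OR NOT B OR NOT C) — F is true.
  8. (B OR D) — B is true.
  9. (C OR NOT D OR F) — C is true.
  10. (NOT D OR E OR A) — NOT D is true.
  11. (D OR NOT A OR C) — C is true.
  12. (NOT B OR D OR C) — C is true.
  13. (NOT D OR NOT F) — NOT D is true.
  14. (A OR E OR B) — B is true.
  15. (C OR NOT B OR F) — C is true.
  16. (NOT C OR B OR F) — B is true.
  17. (F OR C OR A) — C is true.
  18. (C OR NOT F OR NOT E) — C is true.
  19. (NOT B OR NOT D) — NOT D is true.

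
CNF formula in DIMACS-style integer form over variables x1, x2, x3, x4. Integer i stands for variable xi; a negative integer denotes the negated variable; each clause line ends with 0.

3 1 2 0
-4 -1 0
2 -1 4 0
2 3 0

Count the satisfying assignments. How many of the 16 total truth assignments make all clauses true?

Split on x1, then x2.
  x1=T, x2=T: remaining (x3,x4) ∈ {(F,F); (T,F)} — 2.
  x1=T, x2=F: a clause becomes empty — 0.
  x1=F, x2=T: remaining (x3,x4) ∈ {(F,F); (F,T); (T,F); (T,T)} — 4.
  x1=F, x2=F: remaining (x3,x4) ∈ {(T,F); (T,T)} — 2.
Total: 2 + 0 + 4 + 2 = 8.

8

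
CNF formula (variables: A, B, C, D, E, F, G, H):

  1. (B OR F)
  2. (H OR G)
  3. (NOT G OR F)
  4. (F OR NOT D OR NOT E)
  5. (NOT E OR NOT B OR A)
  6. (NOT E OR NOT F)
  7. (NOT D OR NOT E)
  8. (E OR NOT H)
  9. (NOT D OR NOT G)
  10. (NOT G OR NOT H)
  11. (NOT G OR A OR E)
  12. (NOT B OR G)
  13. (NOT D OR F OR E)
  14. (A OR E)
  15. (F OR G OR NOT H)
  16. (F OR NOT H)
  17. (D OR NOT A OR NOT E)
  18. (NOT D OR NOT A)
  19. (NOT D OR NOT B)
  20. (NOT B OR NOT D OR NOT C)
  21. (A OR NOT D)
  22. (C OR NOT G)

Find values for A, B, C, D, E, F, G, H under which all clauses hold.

A=True, B=False, C=True, D=False, E=False, F=True, G=True, H=False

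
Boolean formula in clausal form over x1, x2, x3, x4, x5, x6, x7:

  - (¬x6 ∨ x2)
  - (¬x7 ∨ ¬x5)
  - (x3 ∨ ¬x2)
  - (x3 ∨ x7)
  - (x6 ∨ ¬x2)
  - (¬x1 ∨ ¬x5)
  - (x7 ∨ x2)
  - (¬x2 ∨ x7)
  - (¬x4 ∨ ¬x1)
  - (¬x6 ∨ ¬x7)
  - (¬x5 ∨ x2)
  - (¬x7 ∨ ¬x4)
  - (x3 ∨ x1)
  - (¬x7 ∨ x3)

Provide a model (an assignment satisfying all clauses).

x3 occurs only positively in the remaining clauses — set x3 = True.
Pure literal: x4 appears only negated; assign x4 = False.
Branch on x1: take x1 = True.
  then x5 is forced to False.
The remaining clauses are satisfied by x2 = False, x6 = False, x7 = True.
Every clause has at least one true literal under this assignment.

x1=T  x2=F  x3=T  x4=F  x5=F  x6=F  x7=T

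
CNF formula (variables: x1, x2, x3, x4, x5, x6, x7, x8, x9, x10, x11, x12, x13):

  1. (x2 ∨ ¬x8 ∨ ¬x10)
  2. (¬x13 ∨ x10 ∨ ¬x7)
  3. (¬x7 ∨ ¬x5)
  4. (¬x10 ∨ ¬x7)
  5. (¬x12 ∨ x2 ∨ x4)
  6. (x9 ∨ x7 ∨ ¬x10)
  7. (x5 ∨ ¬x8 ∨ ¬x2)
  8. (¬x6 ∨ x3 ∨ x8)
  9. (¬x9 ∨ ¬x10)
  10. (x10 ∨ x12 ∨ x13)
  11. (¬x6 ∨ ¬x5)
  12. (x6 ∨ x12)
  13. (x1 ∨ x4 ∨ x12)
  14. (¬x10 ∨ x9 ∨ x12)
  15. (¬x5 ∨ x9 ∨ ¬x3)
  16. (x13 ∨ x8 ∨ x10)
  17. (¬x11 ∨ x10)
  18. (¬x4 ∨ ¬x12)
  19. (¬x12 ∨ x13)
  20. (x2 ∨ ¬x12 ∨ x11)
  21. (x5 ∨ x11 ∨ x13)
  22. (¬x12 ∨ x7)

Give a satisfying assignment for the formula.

x1 occurs only positively in the remaining clauses — set x1 = True.
Branch on x2: take x2 = False.
Try x3 = False.
The remaining clauses are satisfied by x4 = False, x5 = False, x6 = True, x7 = False, x8 = True, x9 = True, x10 = False, x11 = False, x12 = False, x13 = True.
Every clause has at least one true literal under this assignment.
Check each clause:
  1. (x2 ∨ ¬x8 ∨ ¬x10) — ¬x10 is true.
  2. (¬x13 ∨ ¬x7 ∨ x10) — ¬x7 is true.
  3. (¬x7 ∨ ¬x5) — ¬x7 is true.
  4. (¬x10 ∨ ¬x7) — ¬x7 is true.
  5. (x2 ∨ x4 ∨ ¬x12) — ¬x12 is true.
  6. (x7 ∨ ¬x10 ∨ x9) — x9 is true.
  7. (¬x8 ∨ x5 ∨ ¬x2) — ¬x2 is true.
  8. (x3 ∨ x8 ∨ ¬x6) — x8 is true.
  9. (¬x10 ∨ ¬x9) — ¬x10 is true.
  10. (x12 ∨ x10 ∨ x13) — x13 is true.
  11. (¬x5 ∨ ¬x6) — ¬x5 is true.
  12. (x6 ∨ x12) — x6 is true.
  13. (x4 ∨ x1 ∨ x12) — x1 is true.
  14. (x12 ∨ ¬x10 ∨ x9) — x9 is true.
  15. (x9 ∨ ¬x3 ∨ ¬x5) — x9 is true.
  16. (x10 ∨ x8 ∨ x13) — x8 is true.
  17. (¬x11 ∨ x10) — ¬x11 is true.
  18. (¬x12 ∨ ¬x4) — ¬x4 is true.
  19. (x13 ∨ ¬x12) — ¬x12 is true.
  20. (¬x12 ∨ x11 ∨ x2) — ¬x12 is true.
  21. (x11 ∨ x5 ∨ x13) — x13 is true.
  22. (¬x12 ∨ x7) — ¬x12 is true.

x1 = T, x2 = F, x3 = F, x4 = F, x5 = F, x6 = T, x7 = F, x8 = T, x9 = T, x10 = F, x11 = F, x12 = F, x13 = T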